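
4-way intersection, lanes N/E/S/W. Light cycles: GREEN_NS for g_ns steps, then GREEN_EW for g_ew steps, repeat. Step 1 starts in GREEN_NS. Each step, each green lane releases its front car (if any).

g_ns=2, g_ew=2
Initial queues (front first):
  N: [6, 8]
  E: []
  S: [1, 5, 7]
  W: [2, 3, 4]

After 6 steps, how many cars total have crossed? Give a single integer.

Step 1 [NS]: N:car6-GO,E:wait,S:car1-GO,W:wait | queues: N=1 E=0 S=2 W=3
Step 2 [NS]: N:car8-GO,E:wait,S:car5-GO,W:wait | queues: N=0 E=0 S=1 W=3
Step 3 [EW]: N:wait,E:empty,S:wait,W:car2-GO | queues: N=0 E=0 S=1 W=2
Step 4 [EW]: N:wait,E:empty,S:wait,W:car3-GO | queues: N=0 E=0 S=1 W=1
Step 5 [NS]: N:empty,E:wait,S:car7-GO,W:wait | queues: N=0 E=0 S=0 W=1
Step 6 [NS]: N:empty,E:wait,S:empty,W:wait | queues: N=0 E=0 S=0 W=1
Cars crossed by step 6: 7

Answer: 7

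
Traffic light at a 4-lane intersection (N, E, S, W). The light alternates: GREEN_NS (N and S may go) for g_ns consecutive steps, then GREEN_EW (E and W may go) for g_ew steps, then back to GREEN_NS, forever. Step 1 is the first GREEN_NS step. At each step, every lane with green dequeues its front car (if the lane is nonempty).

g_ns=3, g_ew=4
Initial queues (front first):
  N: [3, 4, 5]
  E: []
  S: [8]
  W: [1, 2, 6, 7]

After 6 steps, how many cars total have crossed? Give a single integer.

Answer: 7

Derivation:
Step 1 [NS]: N:car3-GO,E:wait,S:car8-GO,W:wait | queues: N=2 E=0 S=0 W=4
Step 2 [NS]: N:car4-GO,E:wait,S:empty,W:wait | queues: N=1 E=0 S=0 W=4
Step 3 [NS]: N:car5-GO,E:wait,S:empty,W:wait | queues: N=0 E=0 S=0 W=4
Step 4 [EW]: N:wait,E:empty,S:wait,W:car1-GO | queues: N=0 E=0 S=0 W=3
Step 5 [EW]: N:wait,E:empty,S:wait,W:car2-GO | queues: N=0 E=0 S=0 W=2
Step 6 [EW]: N:wait,E:empty,S:wait,W:car6-GO | queues: N=0 E=0 S=0 W=1
Cars crossed by step 6: 7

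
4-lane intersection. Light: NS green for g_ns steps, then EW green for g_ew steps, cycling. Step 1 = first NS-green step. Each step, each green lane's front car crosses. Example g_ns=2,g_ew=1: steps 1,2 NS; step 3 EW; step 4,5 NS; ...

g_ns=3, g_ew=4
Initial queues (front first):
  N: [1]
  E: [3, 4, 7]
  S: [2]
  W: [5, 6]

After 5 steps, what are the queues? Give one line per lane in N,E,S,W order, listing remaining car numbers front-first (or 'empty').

Step 1 [NS]: N:car1-GO,E:wait,S:car2-GO,W:wait | queues: N=0 E=3 S=0 W=2
Step 2 [NS]: N:empty,E:wait,S:empty,W:wait | queues: N=0 E=3 S=0 W=2
Step 3 [NS]: N:empty,E:wait,S:empty,W:wait | queues: N=0 E=3 S=0 W=2
Step 4 [EW]: N:wait,E:car3-GO,S:wait,W:car5-GO | queues: N=0 E=2 S=0 W=1
Step 5 [EW]: N:wait,E:car4-GO,S:wait,W:car6-GO | queues: N=0 E=1 S=0 W=0

N: empty
E: 7
S: empty
W: empty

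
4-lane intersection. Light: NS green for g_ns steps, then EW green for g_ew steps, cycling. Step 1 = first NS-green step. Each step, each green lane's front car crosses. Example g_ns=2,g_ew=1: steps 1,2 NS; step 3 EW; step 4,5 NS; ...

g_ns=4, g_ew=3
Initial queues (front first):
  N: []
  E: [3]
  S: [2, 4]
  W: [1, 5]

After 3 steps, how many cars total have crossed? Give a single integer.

Answer: 2

Derivation:
Step 1 [NS]: N:empty,E:wait,S:car2-GO,W:wait | queues: N=0 E=1 S=1 W=2
Step 2 [NS]: N:empty,E:wait,S:car4-GO,W:wait | queues: N=0 E=1 S=0 W=2
Step 3 [NS]: N:empty,E:wait,S:empty,W:wait | queues: N=0 E=1 S=0 W=2
Cars crossed by step 3: 2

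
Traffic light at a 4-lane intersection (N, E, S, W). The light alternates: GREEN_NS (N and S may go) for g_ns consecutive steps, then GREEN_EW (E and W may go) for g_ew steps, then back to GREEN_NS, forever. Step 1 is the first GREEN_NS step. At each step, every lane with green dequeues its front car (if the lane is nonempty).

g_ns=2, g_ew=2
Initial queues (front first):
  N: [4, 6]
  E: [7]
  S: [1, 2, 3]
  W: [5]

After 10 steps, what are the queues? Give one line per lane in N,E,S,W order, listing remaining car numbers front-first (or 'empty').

Step 1 [NS]: N:car4-GO,E:wait,S:car1-GO,W:wait | queues: N=1 E=1 S=2 W=1
Step 2 [NS]: N:car6-GO,E:wait,S:car2-GO,W:wait | queues: N=0 E=1 S=1 W=1
Step 3 [EW]: N:wait,E:car7-GO,S:wait,W:car5-GO | queues: N=0 E=0 S=1 W=0
Step 4 [EW]: N:wait,E:empty,S:wait,W:empty | queues: N=0 E=0 S=1 W=0
Step 5 [NS]: N:empty,E:wait,S:car3-GO,W:wait | queues: N=0 E=0 S=0 W=0

N: empty
E: empty
S: empty
W: empty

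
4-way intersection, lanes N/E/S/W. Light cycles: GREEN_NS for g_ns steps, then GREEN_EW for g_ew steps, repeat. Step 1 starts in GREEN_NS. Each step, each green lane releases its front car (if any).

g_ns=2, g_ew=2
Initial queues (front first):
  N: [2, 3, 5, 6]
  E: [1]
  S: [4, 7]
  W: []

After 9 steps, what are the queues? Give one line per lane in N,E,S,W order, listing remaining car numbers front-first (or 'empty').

Step 1 [NS]: N:car2-GO,E:wait,S:car4-GO,W:wait | queues: N=3 E=1 S=1 W=0
Step 2 [NS]: N:car3-GO,E:wait,S:car7-GO,W:wait | queues: N=2 E=1 S=0 W=0
Step 3 [EW]: N:wait,E:car1-GO,S:wait,W:empty | queues: N=2 E=0 S=0 W=0
Step 4 [EW]: N:wait,E:empty,S:wait,W:empty | queues: N=2 E=0 S=0 W=0
Step 5 [NS]: N:car5-GO,E:wait,S:empty,W:wait | queues: N=1 E=0 S=0 W=0
Step 6 [NS]: N:car6-GO,E:wait,S:empty,W:wait | queues: N=0 E=0 S=0 W=0

N: empty
E: empty
S: empty
W: empty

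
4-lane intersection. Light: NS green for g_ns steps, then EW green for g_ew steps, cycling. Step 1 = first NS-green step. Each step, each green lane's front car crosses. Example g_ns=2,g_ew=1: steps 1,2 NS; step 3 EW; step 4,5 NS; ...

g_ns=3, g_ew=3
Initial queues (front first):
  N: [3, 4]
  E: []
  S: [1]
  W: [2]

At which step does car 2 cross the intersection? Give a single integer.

Step 1 [NS]: N:car3-GO,E:wait,S:car1-GO,W:wait | queues: N=1 E=0 S=0 W=1
Step 2 [NS]: N:car4-GO,E:wait,S:empty,W:wait | queues: N=0 E=0 S=0 W=1
Step 3 [NS]: N:empty,E:wait,S:empty,W:wait | queues: N=0 E=0 S=0 W=1
Step 4 [EW]: N:wait,E:empty,S:wait,W:car2-GO | queues: N=0 E=0 S=0 W=0
Car 2 crosses at step 4

4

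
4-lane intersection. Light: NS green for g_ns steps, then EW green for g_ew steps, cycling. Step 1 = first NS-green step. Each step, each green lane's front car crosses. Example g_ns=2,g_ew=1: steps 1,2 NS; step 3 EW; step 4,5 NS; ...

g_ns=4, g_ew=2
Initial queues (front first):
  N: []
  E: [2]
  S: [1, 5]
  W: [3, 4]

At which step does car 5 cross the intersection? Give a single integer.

Step 1 [NS]: N:empty,E:wait,S:car1-GO,W:wait | queues: N=0 E=1 S=1 W=2
Step 2 [NS]: N:empty,E:wait,S:car5-GO,W:wait | queues: N=0 E=1 S=0 W=2
Step 3 [NS]: N:empty,E:wait,S:empty,W:wait | queues: N=0 E=1 S=0 W=2
Step 4 [NS]: N:empty,E:wait,S:empty,W:wait | queues: N=0 E=1 S=0 W=2
Step 5 [EW]: N:wait,E:car2-GO,S:wait,W:car3-GO | queues: N=0 E=0 S=0 W=1
Step 6 [EW]: N:wait,E:empty,S:wait,W:car4-GO | queues: N=0 E=0 S=0 W=0
Car 5 crosses at step 2

2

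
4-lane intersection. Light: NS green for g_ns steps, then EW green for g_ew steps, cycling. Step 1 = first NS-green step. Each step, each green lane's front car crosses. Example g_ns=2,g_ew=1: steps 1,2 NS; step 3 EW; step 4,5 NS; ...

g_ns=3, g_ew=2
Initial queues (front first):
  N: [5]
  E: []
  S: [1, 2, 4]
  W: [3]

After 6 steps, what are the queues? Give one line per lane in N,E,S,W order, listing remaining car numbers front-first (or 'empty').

Step 1 [NS]: N:car5-GO,E:wait,S:car1-GO,W:wait | queues: N=0 E=0 S=2 W=1
Step 2 [NS]: N:empty,E:wait,S:car2-GO,W:wait | queues: N=0 E=0 S=1 W=1
Step 3 [NS]: N:empty,E:wait,S:car4-GO,W:wait | queues: N=0 E=0 S=0 W=1
Step 4 [EW]: N:wait,E:empty,S:wait,W:car3-GO | queues: N=0 E=0 S=0 W=0

N: empty
E: empty
S: empty
W: empty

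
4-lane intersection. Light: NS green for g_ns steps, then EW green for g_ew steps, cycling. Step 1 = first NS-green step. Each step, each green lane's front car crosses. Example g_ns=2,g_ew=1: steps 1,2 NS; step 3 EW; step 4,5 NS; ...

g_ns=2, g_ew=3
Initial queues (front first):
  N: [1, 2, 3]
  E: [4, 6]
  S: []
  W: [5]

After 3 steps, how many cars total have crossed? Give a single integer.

Step 1 [NS]: N:car1-GO,E:wait,S:empty,W:wait | queues: N=2 E=2 S=0 W=1
Step 2 [NS]: N:car2-GO,E:wait,S:empty,W:wait | queues: N=1 E=2 S=0 W=1
Step 3 [EW]: N:wait,E:car4-GO,S:wait,W:car5-GO | queues: N=1 E=1 S=0 W=0
Cars crossed by step 3: 4

Answer: 4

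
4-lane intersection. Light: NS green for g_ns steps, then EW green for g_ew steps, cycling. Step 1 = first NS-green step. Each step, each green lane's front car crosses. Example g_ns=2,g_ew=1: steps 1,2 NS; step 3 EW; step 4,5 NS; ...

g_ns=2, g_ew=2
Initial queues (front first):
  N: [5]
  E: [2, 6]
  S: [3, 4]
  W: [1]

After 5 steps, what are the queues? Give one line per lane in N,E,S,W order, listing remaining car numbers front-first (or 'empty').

Step 1 [NS]: N:car5-GO,E:wait,S:car3-GO,W:wait | queues: N=0 E=2 S=1 W=1
Step 2 [NS]: N:empty,E:wait,S:car4-GO,W:wait | queues: N=0 E=2 S=0 W=1
Step 3 [EW]: N:wait,E:car2-GO,S:wait,W:car1-GO | queues: N=0 E=1 S=0 W=0
Step 4 [EW]: N:wait,E:car6-GO,S:wait,W:empty | queues: N=0 E=0 S=0 W=0

N: empty
E: empty
S: empty
W: empty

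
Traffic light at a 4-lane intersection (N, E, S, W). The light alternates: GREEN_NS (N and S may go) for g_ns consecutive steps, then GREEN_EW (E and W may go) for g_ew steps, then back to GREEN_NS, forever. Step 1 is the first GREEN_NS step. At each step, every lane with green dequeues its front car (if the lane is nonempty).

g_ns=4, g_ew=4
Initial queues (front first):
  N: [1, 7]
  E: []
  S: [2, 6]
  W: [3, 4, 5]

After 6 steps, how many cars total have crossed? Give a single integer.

Step 1 [NS]: N:car1-GO,E:wait,S:car2-GO,W:wait | queues: N=1 E=0 S=1 W=3
Step 2 [NS]: N:car7-GO,E:wait,S:car6-GO,W:wait | queues: N=0 E=0 S=0 W=3
Step 3 [NS]: N:empty,E:wait,S:empty,W:wait | queues: N=0 E=0 S=0 W=3
Step 4 [NS]: N:empty,E:wait,S:empty,W:wait | queues: N=0 E=0 S=0 W=3
Step 5 [EW]: N:wait,E:empty,S:wait,W:car3-GO | queues: N=0 E=0 S=0 W=2
Step 6 [EW]: N:wait,E:empty,S:wait,W:car4-GO | queues: N=0 E=0 S=0 W=1
Cars crossed by step 6: 6

Answer: 6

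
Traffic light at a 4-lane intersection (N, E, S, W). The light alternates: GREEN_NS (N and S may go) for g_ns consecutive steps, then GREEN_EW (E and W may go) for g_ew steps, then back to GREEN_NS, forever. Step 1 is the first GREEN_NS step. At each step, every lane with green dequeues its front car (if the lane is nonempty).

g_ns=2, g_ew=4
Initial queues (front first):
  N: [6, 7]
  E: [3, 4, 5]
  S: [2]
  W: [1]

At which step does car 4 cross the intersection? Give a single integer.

Step 1 [NS]: N:car6-GO,E:wait,S:car2-GO,W:wait | queues: N=1 E=3 S=0 W=1
Step 2 [NS]: N:car7-GO,E:wait,S:empty,W:wait | queues: N=0 E=3 S=0 W=1
Step 3 [EW]: N:wait,E:car3-GO,S:wait,W:car1-GO | queues: N=0 E=2 S=0 W=0
Step 4 [EW]: N:wait,E:car4-GO,S:wait,W:empty | queues: N=0 E=1 S=0 W=0
Step 5 [EW]: N:wait,E:car5-GO,S:wait,W:empty | queues: N=0 E=0 S=0 W=0
Car 4 crosses at step 4

4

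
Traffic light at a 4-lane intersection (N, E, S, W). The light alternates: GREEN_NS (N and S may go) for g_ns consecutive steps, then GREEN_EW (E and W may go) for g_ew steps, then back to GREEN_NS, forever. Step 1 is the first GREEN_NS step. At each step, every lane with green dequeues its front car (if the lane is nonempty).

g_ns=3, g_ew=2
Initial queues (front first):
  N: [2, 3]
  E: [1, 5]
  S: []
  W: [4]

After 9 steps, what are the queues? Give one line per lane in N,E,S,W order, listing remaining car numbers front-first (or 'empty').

Step 1 [NS]: N:car2-GO,E:wait,S:empty,W:wait | queues: N=1 E=2 S=0 W=1
Step 2 [NS]: N:car3-GO,E:wait,S:empty,W:wait | queues: N=0 E=2 S=0 W=1
Step 3 [NS]: N:empty,E:wait,S:empty,W:wait | queues: N=0 E=2 S=0 W=1
Step 4 [EW]: N:wait,E:car1-GO,S:wait,W:car4-GO | queues: N=0 E=1 S=0 W=0
Step 5 [EW]: N:wait,E:car5-GO,S:wait,W:empty | queues: N=0 E=0 S=0 W=0

N: empty
E: empty
S: empty
W: empty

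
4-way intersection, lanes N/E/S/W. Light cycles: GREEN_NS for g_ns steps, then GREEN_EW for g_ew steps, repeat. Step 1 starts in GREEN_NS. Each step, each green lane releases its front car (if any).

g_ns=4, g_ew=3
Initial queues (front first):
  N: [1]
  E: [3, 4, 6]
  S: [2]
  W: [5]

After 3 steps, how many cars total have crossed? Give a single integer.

Answer: 2

Derivation:
Step 1 [NS]: N:car1-GO,E:wait,S:car2-GO,W:wait | queues: N=0 E=3 S=0 W=1
Step 2 [NS]: N:empty,E:wait,S:empty,W:wait | queues: N=0 E=3 S=0 W=1
Step 3 [NS]: N:empty,E:wait,S:empty,W:wait | queues: N=0 E=3 S=0 W=1
Cars crossed by step 3: 2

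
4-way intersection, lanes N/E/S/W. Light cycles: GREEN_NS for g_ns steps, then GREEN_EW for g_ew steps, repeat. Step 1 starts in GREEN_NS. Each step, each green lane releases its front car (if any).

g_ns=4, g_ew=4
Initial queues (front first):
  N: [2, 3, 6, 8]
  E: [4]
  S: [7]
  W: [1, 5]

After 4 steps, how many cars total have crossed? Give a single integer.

Answer: 5

Derivation:
Step 1 [NS]: N:car2-GO,E:wait,S:car7-GO,W:wait | queues: N=3 E=1 S=0 W=2
Step 2 [NS]: N:car3-GO,E:wait,S:empty,W:wait | queues: N=2 E=1 S=0 W=2
Step 3 [NS]: N:car6-GO,E:wait,S:empty,W:wait | queues: N=1 E=1 S=0 W=2
Step 4 [NS]: N:car8-GO,E:wait,S:empty,W:wait | queues: N=0 E=1 S=0 W=2
Cars crossed by step 4: 5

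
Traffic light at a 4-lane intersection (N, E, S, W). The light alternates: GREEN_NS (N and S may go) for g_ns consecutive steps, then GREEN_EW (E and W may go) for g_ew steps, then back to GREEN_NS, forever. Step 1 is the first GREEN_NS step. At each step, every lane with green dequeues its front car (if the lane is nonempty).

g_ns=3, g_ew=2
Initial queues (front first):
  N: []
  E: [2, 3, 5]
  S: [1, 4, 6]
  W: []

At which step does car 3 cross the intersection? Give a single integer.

Step 1 [NS]: N:empty,E:wait,S:car1-GO,W:wait | queues: N=0 E=3 S=2 W=0
Step 2 [NS]: N:empty,E:wait,S:car4-GO,W:wait | queues: N=0 E=3 S=1 W=0
Step 3 [NS]: N:empty,E:wait,S:car6-GO,W:wait | queues: N=0 E=3 S=0 W=0
Step 4 [EW]: N:wait,E:car2-GO,S:wait,W:empty | queues: N=0 E=2 S=0 W=0
Step 5 [EW]: N:wait,E:car3-GO,S:wait,W:empty | queues: N=0 E=1 S=0 W=0
Step 6 [NS]: N:empty,E:wait,S:empty,W:wait | queues: N=0 E=1 S=0 W=0
Step 7 [NS]: N:empty,E:wait,S:empty,W:wait | queues: N=0 E=1 S=0 W=0
Step 8 [NS]: N:empty,E:wait,S:empty,W:wait | queues: N=0 E=1 S=0 W=0
Step 9 [EW]: N:wait,E:car5-GO,S:wait,W:empty | queues: N=0 E=0 S=0 W=0
Car 3 crosses at step 5

5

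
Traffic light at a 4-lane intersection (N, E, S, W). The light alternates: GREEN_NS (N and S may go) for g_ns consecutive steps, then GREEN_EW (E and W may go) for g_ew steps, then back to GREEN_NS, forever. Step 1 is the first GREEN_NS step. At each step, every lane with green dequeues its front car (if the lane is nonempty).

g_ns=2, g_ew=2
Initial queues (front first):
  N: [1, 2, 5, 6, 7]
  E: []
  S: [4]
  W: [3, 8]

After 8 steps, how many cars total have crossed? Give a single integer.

Step 1 [NS]: N:car1-GO,E:wait,S:car4-GO,W:wait | queues: N=4 E=0 S=0 W=2
Step 2 [NS]: N:car2-GO,E:wait,S:empty,W:wait | queues: N=3 E=0 S=0 W=2
Step 3 [EW]: N:wait,E:empty,S:wait,W:car3-GO | queues: N=3 E=0 S=0 W=1
Step 4 [EW]: N:wait,E:empty,S:wait,W:car8-GO | queues: N=3 E=0 S=0 W=0
Step 5 [NS]: N:car5-GO,E:wait,S:empty,W:wait | queues: N=2 E=0 S=0 W=0
Step 6 [NS]: N:car6-GO,E:wait,S:empty,W:wait | queues: N=1 E=0 S=0 W=0
Step 7 [EW]: N:wait,E:empty,S:wait,W:empty | queues: N=1 E=0 S=0 W=0
Step 8 [EW]: N:wait,E:empty,S:wait,W:empty | queues: N=1 E=0 S=0 W=0
Cars crossed by step 8: 7

Answer: 7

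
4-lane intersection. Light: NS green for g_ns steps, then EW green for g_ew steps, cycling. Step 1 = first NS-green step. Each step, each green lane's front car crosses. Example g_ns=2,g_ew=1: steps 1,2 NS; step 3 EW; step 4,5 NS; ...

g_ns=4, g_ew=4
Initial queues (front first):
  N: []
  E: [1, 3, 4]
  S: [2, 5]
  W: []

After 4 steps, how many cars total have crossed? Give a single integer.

Answer: 2

Derivation:
Step 1 [NS]: N:empty,E:wait,S:car2-GO,W:wait | queues: N=0 E=3 S=1 W=0
Step 2 [NS]: N:empty,E:wait,S:car5-GO,W:wait | queues: N=0 E=3 S=0 W=0
Step 3 [NS]: N:empty,E:wait,S:empty,W:wait | queues: N=0 E=3 S=0 W=0
Step 4 [NS]: N:empty,E:wait,S:empty,W:wait | queues: N=0 E=3 S=0 W=0
Cars crossed by step 4: 2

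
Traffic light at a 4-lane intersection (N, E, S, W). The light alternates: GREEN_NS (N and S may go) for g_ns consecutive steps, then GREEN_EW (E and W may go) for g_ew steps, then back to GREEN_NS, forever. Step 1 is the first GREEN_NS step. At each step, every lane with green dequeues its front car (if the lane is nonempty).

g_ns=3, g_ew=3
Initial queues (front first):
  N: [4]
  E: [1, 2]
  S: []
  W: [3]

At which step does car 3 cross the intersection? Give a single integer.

Step 1 [NS]: N:car4-GO,E:wait,S:empty,W:wait | queues: N=0 E=2 S=0 W=1
Step 2 [NS]: N:empty,E:wait,S:empty,W:wait | queues: N=0 E=2 S=0 W=1
Step 3 [NS]: N:empty,E:wait,S:empty,W:wait | queues: N=0 E=2 S=0 W=1
Step 4 [EW]: N:wait,E:car1-GO,S:wait,W:car3-GO | queues: N=0 E=1 S=0 W=0
Step 5 [EW]: N:wait,E:car2-GO,S:wait,W:empty | queues: N=0 E=0 S=0 W=0
Car 3 crosses at step 4

4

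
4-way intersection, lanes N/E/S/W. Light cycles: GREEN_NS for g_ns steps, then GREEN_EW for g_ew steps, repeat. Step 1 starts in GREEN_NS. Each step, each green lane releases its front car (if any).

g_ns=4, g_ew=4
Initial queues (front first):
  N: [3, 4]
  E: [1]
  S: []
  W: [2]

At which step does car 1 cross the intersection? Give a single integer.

Step 1 [NS]: N:car3-GO,E:wait,S:empty,W:wait | queues: N=1 E=1 S=0 W=1
Step 2 [NS]: N:car4-GO,E:wait,S:empty,W:wait | queues: N=0 E=1 S=0 W=1
Step 3 [NS]: N:empty,E:wait,S:empty,W:wait | queues: N=0 E=1 S=0 W=1
Step 4 [NS]: N:empty,E:wait,S:empty,W:wait | queues: N=0 E=1 S=0 W=1
Step 5 [EW]: N:wait,E:car1-GO,S:wait,W:car2-GO | queues: N=0 E=0 S=0 W=0
Car 1 crosses at step 5

5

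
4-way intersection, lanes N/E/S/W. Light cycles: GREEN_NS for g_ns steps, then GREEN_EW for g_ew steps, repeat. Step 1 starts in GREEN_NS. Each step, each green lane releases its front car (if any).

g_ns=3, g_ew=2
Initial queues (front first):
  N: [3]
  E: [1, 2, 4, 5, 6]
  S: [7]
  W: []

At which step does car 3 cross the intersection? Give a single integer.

Step 1 [NS]: N:car3-GO,E:wait,S:car7-GO,W:wait | queues: N=0 E=5 S=0 W=0
Step 2 [NS]: N:empty,E:wait,S:empty,W:wait | queues: N=0 E=5 S=0 W=0
Step 3 [NS]: N:empty,E:wait,S:empty,W:wait | queues: N=0 E=5 S=0 W=0
Step 4 [EW]: N:wait,E:car1-GO,S:wait,W:empty | queues: N=0 E=4 S=0 W=0
Step 5 [EW]: N:wait,E:car2-GO,S:wait,W:empty | queues: N=0 E=3 S=0 W=0
Step 6 [NS]: N:empty,E:wait,S:empty,W:wait | queues: N=0 E=3 S=0 W=0
Step 7 [NS]: N:empty,E:wait,S:empty,W:wait | queues: N=0 E=3 S=0 W=0
Step 8 [NS]: N:empty,E:wait,S:empty,W:wait | queues: N=0 E=3 S=0 W=0
Step 9 [EW]: N:wait,E:car4-GO,S:wait,W:empty | queues: N=0 E=2 S=0 W=0
Step 10 [EW]: N:wait,E:car5-GO,S:wait,W:empty | queues: N=0 E=1 S=0 W=0
Step 11 [NS]: N:empty,E:wait,S:empty,W:wait | queues: N=0 E=1 S=0 W=0
Step 12 [NS]: N:empty,E:wait,S:empty,W:wait | queues: N=0 E=1 S=0 W=0
Step 13 [NS]: N:empty,E:wait,S:empty,W:wait | queues: N=0 E=1 S=0 W=0
Step 14 [EW]: N:wait,E:car6-GO,S:wait,W:empty | queues: N=0 E=0 S=0 W=0
Car 3 crosses at step 1

1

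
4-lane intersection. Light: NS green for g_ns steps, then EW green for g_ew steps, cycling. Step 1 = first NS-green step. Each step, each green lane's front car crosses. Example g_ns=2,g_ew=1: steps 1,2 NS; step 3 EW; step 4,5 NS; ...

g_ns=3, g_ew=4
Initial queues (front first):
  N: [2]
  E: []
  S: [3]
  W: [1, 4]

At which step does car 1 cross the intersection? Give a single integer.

Step 1 [NS]: N:car2-GO,E:wait,S:car3-GO,W:wait | queues: N=0 E=0 S=0 W=2
Step 2 [NS]: N:empty,E:wait,S:empty,W:wait | queues: N=0 E=0 S=0 W=2
Step 3 [NS]: N:empty,E:wait,S:empty,W:wait | queues: N=0 E=0 S=0 W=2
Step 4 [EW]: N:wait,E:empty,S:wait,W:car1-GO | queues: N=0 E=0 S=0 W=1
Step 5 [EW]: N:wait,E:empty,S:wait,W:car4-GO | queues: N=0 E=0 S=0 W=0
Car 1 crosses at step 4

4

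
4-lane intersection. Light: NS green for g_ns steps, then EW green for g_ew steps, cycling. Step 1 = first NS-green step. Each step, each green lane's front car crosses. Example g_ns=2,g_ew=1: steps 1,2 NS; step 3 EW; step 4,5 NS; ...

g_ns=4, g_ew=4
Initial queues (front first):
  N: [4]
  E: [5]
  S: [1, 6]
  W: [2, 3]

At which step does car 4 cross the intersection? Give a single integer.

Step 1 [NS]: N:car4-GO,E:wait,S:car1-GO,W:wait | queues: N=0 E=1 S=1 W=2
Step 2 [NS]: N:empty,E:wait,S:car6-GO,W:wait | queues: N=0 E=1 S=0 W=2
Step 3 [NS]: N:empty,E:wait,S:empty,W:wait | queues: N=0 E=1 S=0 W=2
Step 4 [NS]: N:empty,E:wait,S:empty,W:wait | queues: N=0 E=1 S=0 W=2
Step 5 [EW]: N:wait,E:car5-GO,S:wait,W:car2-GO | queues: N=0 E=0 S=0 W=1
Step 6 [EW]: N:wait,E:empty,S:wait,W:car3-GO | queues: N=0 E=0 S=0 W=0
Car 4 crosses at step 1

1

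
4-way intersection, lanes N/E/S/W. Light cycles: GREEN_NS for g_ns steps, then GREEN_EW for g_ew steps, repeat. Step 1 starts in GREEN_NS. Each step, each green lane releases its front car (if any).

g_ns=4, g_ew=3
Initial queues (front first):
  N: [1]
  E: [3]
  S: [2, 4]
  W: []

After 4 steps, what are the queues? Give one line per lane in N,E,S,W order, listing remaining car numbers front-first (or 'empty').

Step 1 [NS]: N:car1-GO,E:wait,S:car2-GO,W:wait | queues: N=0 E=1 S=1 W=0
Step 2 [NS]: N:empty,E:wait,S:car4-GO,W:wait | queues: N=0 E=1 S=0 W=0
Step 3 [NS]: N:empty,E:wait,S:empty,W:wait | queues: N=0 E=1 S=0 W=0
Step 4 [NS]: N:empty,E:wait,S:empty,W:wait | queues: N=0 E=1 S=0 W=0

N: empty
E: 3
S: empty
W: empty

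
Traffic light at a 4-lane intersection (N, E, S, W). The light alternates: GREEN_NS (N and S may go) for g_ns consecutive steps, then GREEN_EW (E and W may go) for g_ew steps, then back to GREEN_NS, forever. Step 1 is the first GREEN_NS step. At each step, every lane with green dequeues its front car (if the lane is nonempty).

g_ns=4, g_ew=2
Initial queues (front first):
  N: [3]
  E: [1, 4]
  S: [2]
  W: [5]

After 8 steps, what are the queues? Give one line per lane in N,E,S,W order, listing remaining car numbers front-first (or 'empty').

Step 1 [NS]: N:car3-GO,E:wait,S:car2-GO,W:wait | queues: N=0 E=2 S=0 W=1
Step 2 [NS]: N:empty,E:wait,S:empty,W:wait | queues: N=0 E=2 S=0 W=1
Step 3 [NS]: N:empty,E:wait,S:empty,W:wait | queues: N=0 E=2 S=0 W=1
Step 4 [NS]: N:empty,E:wait,S:empty,W:wait | queues: N=0 E=2 S=0 W=1
Step 5 [EW]: N:wait,E:car1-GO,S:wait,W:car5-GO | queues: N=0 E=1 S=0 W=0
Step 6 [EW]: N:wait,E:car4-GO,S:wait,W:empty | queues: N=0 E=0 S=0 W=0

N: empty
E: empty
S: empty
W: empty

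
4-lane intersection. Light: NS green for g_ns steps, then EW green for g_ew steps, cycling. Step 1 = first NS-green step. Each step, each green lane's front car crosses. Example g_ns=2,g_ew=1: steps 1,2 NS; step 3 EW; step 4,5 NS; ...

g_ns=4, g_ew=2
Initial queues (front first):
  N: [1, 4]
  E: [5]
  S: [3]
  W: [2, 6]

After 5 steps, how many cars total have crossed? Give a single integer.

Answer: 5

Derivation:
Step 1 [NS]: N:car1-GO,E:wait,S:car3-GO,W:wait | queues: N=1 E=1 S=0 W=2
Step 2 [NS]: N:car4-GO,E:wait,S:empty,W:wait | queues: N=0 E=1 S=0 W=2
Step 3 [NS]: N:empty,E:wait,S:empty,W:wait | queues: N=0 E=1 S=0 W=2
Step 4 [NS]: N:empty,E:wait,S:empty,W:wait | queues: N=0 E=1 S=0 W=2
Step 5 [EW]: N:wait,E:car5-GO,S:wait,W:car2-GO | queues: N=0 E=0 S=0 W=1
Cars crossed by step 5: 5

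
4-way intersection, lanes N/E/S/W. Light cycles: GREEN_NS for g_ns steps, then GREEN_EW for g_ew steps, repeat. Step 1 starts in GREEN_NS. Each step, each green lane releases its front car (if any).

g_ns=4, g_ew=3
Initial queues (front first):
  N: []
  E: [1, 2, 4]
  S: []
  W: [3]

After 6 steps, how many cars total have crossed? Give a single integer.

Answer: 3

Derivation:
Step 1 [NS]: N:empty,E:wait,S:empty,W:wait | queues: N=0 E=3 S=0 W=1
Step 2 [NS]: N:empty,E:wait,S:empty,W:wait | queues: N=0 E=3 S=0 W=1
Step 3 [NS]: N:empty,E:wait,S:empty,W:wait | queues: N=0 E=3 S=0 W=1
Step 4 [NS]: N:empty,E:wait,S:empty,W:wait | queues: N=0 E=3 S=0 W=1
Step 5 [EW]: N:wait,E:car1-GO,S:wait,W:car3-GO | queues: N=0 E=2 S=0 W=0
Step 6 [EW]: N:wait,E:car2-GO,S:wait,W:empty | queues: N=0 E=1 S=0 W=0
Cars crossed by step 6: 3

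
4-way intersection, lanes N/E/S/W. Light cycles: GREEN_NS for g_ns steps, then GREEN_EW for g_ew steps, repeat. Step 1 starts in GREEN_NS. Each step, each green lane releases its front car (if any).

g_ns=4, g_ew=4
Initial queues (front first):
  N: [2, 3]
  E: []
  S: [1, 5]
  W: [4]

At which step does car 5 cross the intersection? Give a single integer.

Step 1 [NS]: N:car2-GO,E:wait,S:car1-GO,W:wait | queues: N=1 E=0 S=1 W=1
Step 2 [NS]: N:car3-GO,E:wait,S:car5-GO,W:wait | queues: N=0 E=0 S=0 W=1
Step 3 [NS]: N:empty,E:wait,S:empty,W:wait | queues: N=0 E=0 S=0 W=1
Step 4 [NS]: N:empty,E:wait,S:empty,W:wait | queues: N=0 E=0 S=0 W=1
Step 5 [EW]: N:wait,E:empty,S:wait,W:car4-GO | queues: N=0 E=0 S=0 W=0
Car 5 crosses at step 2

2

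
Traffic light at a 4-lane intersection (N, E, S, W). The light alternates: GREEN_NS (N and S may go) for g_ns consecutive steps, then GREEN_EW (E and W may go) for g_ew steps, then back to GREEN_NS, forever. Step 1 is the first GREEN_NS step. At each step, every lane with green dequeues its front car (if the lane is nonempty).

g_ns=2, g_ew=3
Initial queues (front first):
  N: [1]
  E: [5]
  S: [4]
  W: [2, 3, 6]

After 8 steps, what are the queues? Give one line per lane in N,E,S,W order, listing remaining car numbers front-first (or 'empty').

Step 1 [NS]: N:car1-GO,E:wait,S:car4-GO,W:wait | queues: N=0 E=1 S=0 W=3
Step 2 [NS]: N:empty,E:wait,S:empty,W:wait | queues: N=0 E=1 S=0 W=3
Step 3 [EW]: N:wait,E:car5-GO,S:wait,W:car2-GO | queues: N=0 E=0 S=0 W=2
Step 4 [EW]: N:wait,E:empty,S:wait,W:car3-GO | queues: N=0 E=0 S=0 W=1
Step 5 [EW]: N:wait,E:empty,S:wait,W:car6-GO | queues: N=0 E=0 S=0 W=0

N: empty
E: empty
S: empty
W: empty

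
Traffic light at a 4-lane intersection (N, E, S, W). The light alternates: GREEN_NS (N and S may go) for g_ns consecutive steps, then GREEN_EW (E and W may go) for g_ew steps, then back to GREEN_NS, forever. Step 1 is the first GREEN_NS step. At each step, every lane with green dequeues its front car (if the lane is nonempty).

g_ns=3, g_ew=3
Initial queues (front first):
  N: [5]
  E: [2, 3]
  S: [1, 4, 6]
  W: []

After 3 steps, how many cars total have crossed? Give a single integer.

Step 1 [NS]: N:car5-GO,E:wait,S:car1-GO,W:wait | queues: N=0 E=2 S=2 W=0
Step 2 [NS]: N:empty,E:wait,S:car4-GO,W:wait | queues: N=0 E=2 S=1 W=0
Step 3 [NS]: N:empty,E:wait,S:car6-GO,W:wait | queues: N=0 E=2 S=0 W=0
Cars crossed by step 3: 4

Answer: 4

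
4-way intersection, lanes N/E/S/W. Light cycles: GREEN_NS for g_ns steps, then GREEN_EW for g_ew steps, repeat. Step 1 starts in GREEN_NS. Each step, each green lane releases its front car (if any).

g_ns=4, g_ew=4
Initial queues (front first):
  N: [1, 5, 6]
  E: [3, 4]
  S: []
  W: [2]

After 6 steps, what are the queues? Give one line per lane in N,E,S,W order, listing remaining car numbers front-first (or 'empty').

Step 1 [NS]: N:car1-GO,E:wait,S:empty,W:wait | queues: N=2 E=2 S=0 W=1
Step 2 [NS]: N:car5-GO,E:wait,S:empty,W:wait | queues: N=1 E=2 S=0 W=1
Step 3 [NS]: N:car6-GO,E:wait,S:empty,W:wait | queues: N=0 E=2 S=0 W=1
Step 4 [NS]: N:empty,E:wait,S:empty,W:wait | queues: N=0 E=2 S=0 W=1
Step 5 [EW]: N:wait,E:car3-GO,S:wait,W:car2-GO | queues: N=0 E=1 S=0 W=0
Step 6 [EW]: N:wait,E:car4-GO,S:wait,W:empty | queues: N=0 E=0 S=0 W=0

N: empty
E: empty
S: empty
W: empty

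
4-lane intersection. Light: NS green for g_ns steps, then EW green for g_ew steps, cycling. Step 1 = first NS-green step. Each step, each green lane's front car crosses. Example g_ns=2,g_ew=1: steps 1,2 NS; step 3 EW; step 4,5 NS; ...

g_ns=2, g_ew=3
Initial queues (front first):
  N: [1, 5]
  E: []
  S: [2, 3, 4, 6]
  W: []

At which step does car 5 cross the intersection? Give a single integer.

Step 1 [NS]: N:car1-GO,E:wait,S:car2-GO,W:wait | queues: N=1 E=0 S=3 W=0
Step 2 [NS]: N:car5-GO,E:wait,S:car3-GO,W:wait | queues: N=0 E=0 S=2 W=0
Step 3 [EW]: N:wait,E:empty,S:wait,W:empty | queues: N=0 E=0 S=2 W=0
Step 4 [EW]: N:wait,E:empty,S:wait,W:empty | queues: N=0 E=0 S=2 W=0
Step 5 [EW]: N:wait,E:empty,S:wait,W:empty | queues: N=0 E=0 S=2 W=0
Step 6 [NS]: N:empty,E:wait,S:car4-GO,W:wait | queues: N=0 E=0 S=1 W=0
Step 7 [NS]: N:empty,E:wait,S:car6-GO,W:wait | queues: N=0 E=0 S=0 W=0
Car 5 crosses at step 2

2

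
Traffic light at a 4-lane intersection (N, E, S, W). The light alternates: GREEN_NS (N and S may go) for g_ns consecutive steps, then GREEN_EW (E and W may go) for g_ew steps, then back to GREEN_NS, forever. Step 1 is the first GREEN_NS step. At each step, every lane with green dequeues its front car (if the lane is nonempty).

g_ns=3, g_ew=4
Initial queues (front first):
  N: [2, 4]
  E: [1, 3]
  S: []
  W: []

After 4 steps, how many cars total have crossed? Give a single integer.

Step 1 [NS]: N:car2-GO,E:wait,S:empty,W:wait | queues: N=1 E=2 S=0 W=0
Step 2 [NS]: N:car4-GO,E:wait,S:empty,W:wait | queues: N=0 E=2 S=0 W=0
Step 3 [NS]: N:empty,E:wait,S:empty,W:wait | queues: N=0 E=2 S=0 W=0
Step 4 [EW]: N:wait,E:car1-GO,S:wait,W:empty | queues: N=0 E=1 S=0 W=0
Cars crossed by step 4: 3

Answer: 3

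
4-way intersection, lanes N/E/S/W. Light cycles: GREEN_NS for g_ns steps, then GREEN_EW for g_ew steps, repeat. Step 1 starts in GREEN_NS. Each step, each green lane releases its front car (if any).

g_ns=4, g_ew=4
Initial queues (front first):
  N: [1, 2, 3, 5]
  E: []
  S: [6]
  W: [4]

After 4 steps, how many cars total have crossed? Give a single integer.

Step 1 [NS]: N:car1-GO,E:wait,S:car6-GO,W:wait | queues: N=3 E=0 S=0 W=1
Step 2 [NS]: N:car2-GO,E:wait,S:empty,W:wait | queues: N=2 E=0 S=0 W=1
Step 3 [NS]: N:car3-GO,E:wait,S:empty,W:wait | queues: N=1 E=0 S=0 W=1
Step 4 [NS]: N:car5-GO,E:wait,S:empty,W:wait | queues: N=0 E=0 S=0 W=1
Cars crossed by step 4: 5

Answer: 5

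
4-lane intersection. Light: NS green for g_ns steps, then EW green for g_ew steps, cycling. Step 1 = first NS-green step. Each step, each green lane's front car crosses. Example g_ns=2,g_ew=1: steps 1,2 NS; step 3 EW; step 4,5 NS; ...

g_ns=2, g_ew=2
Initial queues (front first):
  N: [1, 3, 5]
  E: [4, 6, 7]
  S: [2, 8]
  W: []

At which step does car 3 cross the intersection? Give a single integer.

Step 1 [NS]: N:car1-GO,E:wait,S:car2-GO,W:wait | queues: N=2 E=3 S=1 W=0
Step 2 [NS]: N:car3-GO,E:wait,S:car8-GO,W:wait | queues: N=1 E=3 S=0 W=0
Step 3 [EW]: N:wait,E:car4-GO,S:wait,W:empty | queues: N=1 E=2 S=0 W=0
Step 4 [EW]: N:wait,E:car6-GO,S:wait,W:empty | queues: N=1 E=1 S=0 W=0
Step 5 [NS]: N:car5-GO,E:wait,S:empty,W:wait | queues: N=0 E=1 S=0 W=0
Step 6 [NS]: N:empty,E:wait,S:empty,W:wait | queues: N=0 E=1 S=0 W=0
Step 7 [EW]: N:wait,E:car7-GO,S:wait,W:empty | queues: N=0 E=0 S=0 W=0
Car 3 crosses at step 2

2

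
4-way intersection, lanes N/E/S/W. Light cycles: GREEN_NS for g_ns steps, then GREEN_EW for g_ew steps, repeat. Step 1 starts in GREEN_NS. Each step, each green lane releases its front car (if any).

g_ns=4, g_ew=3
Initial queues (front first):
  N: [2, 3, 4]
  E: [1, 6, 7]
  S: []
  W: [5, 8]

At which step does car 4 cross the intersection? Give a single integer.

Step 1 [NS]: N:car2-GO,E:wait,S:empty,W:wait | queues: N=2 E=3 S=0 W=2
Step 2 [NS]: N:car3-GO,E:wait,S:empty,W:wait | queues: N=1 E=3 S=0 W=2
Step 3 [NS]: N:car4-GO,E:wait,S:empty,W:wait | queues: N=0 E=3 S=0 W=2
Step 4 [NS]: N:empty,E:wait,S:empty,W:wait | queues: N=0 E=3 S=0 W=2
Step 5 [EW]: N:wait,E:car1-GO,S:wait,W:car5-GO | queues: N=0 E=2 S=0 W=1
Step 6 [EW]: N:wait,E:car6-GO,S:wait,W:car8-GO | queues: N=0 E=1 S=0 W=0
Step 7 [EW]: N:wait,E:car7-GO,S:wait,W:empty | queues: N=0 E=0 S=0 W=0
Car 4 crosses at step 3

3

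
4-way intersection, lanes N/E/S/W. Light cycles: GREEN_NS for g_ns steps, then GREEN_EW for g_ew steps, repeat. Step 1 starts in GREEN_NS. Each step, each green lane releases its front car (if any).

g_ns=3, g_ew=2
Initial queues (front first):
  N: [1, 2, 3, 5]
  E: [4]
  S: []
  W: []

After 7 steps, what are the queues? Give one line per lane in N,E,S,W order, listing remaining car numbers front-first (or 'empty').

Step 1 [NS]: N:car1-GO,E:wait,S:empty,W:wait | queues: N=3 E=1 S=0 W=0
Step 2 [NS]: N:car2-GO,E:wait,S:empty,W:wait | queues: N=2 E=1 S=0 W=0
Step 3 [NS]: N:car3-GO,E:wait,S:empty,W:wait | queues: N=1 E=1 S=0 W=0
Step 4 [EW]: N:wait,E:car4-GO,S:wait,W:empty | queues: N=1 E=0 S=0 W=0
Step 5 [EW]: N:wait,E:empty,S:wait,W:empty | queues: N=1 E=0 S=0 W=0
Step 6 [NS]: N:car5-GO,E:wait,S:empty,W:wait | queues: N=0 E=0 S=0 W=0

N: empty
E: empty
S: empty
W: empty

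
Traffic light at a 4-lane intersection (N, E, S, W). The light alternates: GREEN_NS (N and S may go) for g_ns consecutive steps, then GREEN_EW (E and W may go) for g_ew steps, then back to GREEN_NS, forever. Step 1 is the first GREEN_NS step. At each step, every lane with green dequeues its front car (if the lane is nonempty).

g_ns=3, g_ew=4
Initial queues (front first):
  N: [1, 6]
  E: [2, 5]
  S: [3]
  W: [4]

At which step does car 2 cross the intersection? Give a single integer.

Step 1 [NS]: N:car1-GO,E:wait,S:car3-GO,W:wait | queues: N=1 E=2 S=0 W=1
Step 2 [NS]: N:car6-GO,E:wait,S:empty,W:wait | queues: N=0 E=2 S=0 W=1
Step 3 [NS]: N:empty,E:wait,S:empty,W:wait | queues: N=0 E=2 S=0 W=1
Step 4 [EW]: N:wait,E:car2-GO,S:wait,W:car4-GO | queues: N=0 E=1 S=0 W=0
Step 5 [EW]: N:wait,E:car5-GO,S:wait,W:empty | queues: N=0 E=0 S=0 W=0
Car 2 crosses at step 4

4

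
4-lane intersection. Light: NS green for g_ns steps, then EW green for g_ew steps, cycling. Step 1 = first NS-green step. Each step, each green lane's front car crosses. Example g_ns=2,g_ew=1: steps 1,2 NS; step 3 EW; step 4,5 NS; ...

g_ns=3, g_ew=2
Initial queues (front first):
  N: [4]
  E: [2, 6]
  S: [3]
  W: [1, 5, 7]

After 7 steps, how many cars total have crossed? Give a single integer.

Answer: 6

Derivation:
Step 1 [NS]: N:car4-GO,E:wait,S:car3-GO,W:wait | queues: N=0 E=2 S=0 W=3
Step 2 [NS]: N:empty,E:wait,S:empty,W:wait | queues: N=0 E=2 S=0 W=3
Step 3 [NS]: N:empty,E:wait,S:empty,W:wait | queues: N=0 E=2 S=0 W=3
Step 4 [EW]: N:wait,E:car2-GO,S:wait,W:car1-GO | queues: N=0 E=1 S=0 W=2
Step 5 [EW]: N:wait,E:car6-GO,S:wait,W:car5-GO | queues: N=0 E=0 S=0 W=1
Step 6 [NS]: N:empty,E:wait,S:empty,W:wait | queues: N=0 E=0 S=0 W=1
Step 7 [NS]: N:empty,E:wait,S:empty,W:wait | queues: N=0 E=0 S=0 W=1
Cars crossed by step 7: 6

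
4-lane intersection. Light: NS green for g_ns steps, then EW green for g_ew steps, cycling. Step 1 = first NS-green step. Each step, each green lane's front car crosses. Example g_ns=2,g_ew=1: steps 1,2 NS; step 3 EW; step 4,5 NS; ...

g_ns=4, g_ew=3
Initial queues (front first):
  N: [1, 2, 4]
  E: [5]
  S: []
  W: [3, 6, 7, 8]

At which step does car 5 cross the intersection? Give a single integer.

Step 1 [NS]: N:car1-GO,E:wait,S:empty,W:wait | queues: N=2 E=1 S=0 W=4
Step 2 [NS]: N:car2-GO,E:wait,S:empty,W:wait | queues: N=1 E=1 S=0 W=4
Step 3 [NS]: N:car4-GO,E:wait,S:empty,W:wait | queues: N=0 E=1 S=0 W=4
Step 4 [NS]: N:empty,E:wait,S:empty,W:wait | queues: N=0 E=1 S=0 W=4
Step 5 [EW]: N:wait,E:car5-GO,S:wait,W:car3-GO | queues: N=0 E=0 S=0 W=3
Step 6 [EW]: N:wait,E:empty,S:wait,W:car6-GO | queues: N=0 E=0 S=0 W=2
Step 7 [EW]: N:wait,E:empty,S:wait,W:car7-GO | queues: N=0 E=0 S=0 W=1
Step 8 [NS]: N:empty,E:wait,S:empty,W:wait | queues: N=0 E=0 S=0 W=1
Step 9 [NS]: N:empty,E:wait,S:empty,W:wait | queues: N=0 E=0 S=0 W=1
Step 10 [NS]: N:empty,E:wait,S:empty,W:wait | queues: N=0 E=0 S=0 W=1
Step 11 [NS]: N:empty,E:wait,S:empty,W:wait | queues: N=0 E=0 S=0 W=1
Step 12 [EW]: N:wait,E:empty,S:wait,W:car8-GO | queues: N=0 E=0 S=0 W=0
Car 5 crosses at step 5

5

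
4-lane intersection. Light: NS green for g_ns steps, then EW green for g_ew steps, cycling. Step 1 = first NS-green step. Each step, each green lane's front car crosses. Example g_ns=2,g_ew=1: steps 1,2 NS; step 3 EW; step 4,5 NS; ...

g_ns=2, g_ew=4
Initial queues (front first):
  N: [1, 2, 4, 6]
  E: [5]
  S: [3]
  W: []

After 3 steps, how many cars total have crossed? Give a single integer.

Answer: 4

Derivation:
Step 1 [NS]: N:car1-GO,E:wait,S:car3-GO,W:wait | queues: N=3 E=1 S=0 W=0
Step 2 [NS]: N:car2-GO,E:wait,S:empty,W:wait | queues: N=2 E=1 S=0 W=0
Step 3 [EW]: N:wait,E:car5-GO,S:wait,W:empty | queues: N=2 E=0 S=0 W=0
Cars crossed by step 3: 4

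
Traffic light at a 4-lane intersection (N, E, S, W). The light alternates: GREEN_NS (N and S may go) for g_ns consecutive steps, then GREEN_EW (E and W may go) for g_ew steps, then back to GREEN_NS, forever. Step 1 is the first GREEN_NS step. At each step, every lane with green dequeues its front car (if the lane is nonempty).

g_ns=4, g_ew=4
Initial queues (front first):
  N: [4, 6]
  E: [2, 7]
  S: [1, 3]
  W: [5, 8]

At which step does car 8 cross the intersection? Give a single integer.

Step 1 [NS]: N:car4-GO,E:wait,S:car1-GO,W:wait | queues: N=1 E=2 S=1 W=2
Step 2 [NS]: N:car6-GO,E:wait,S:car3-GO,W:wait | queues: N=0 E=2 S=0 W=2
Step 3 [NS]: N:empty,E:wait,S:empty,W:wait | queues: N=0 E=2 S=0 W=2
Step 4 [NS]: N:empty,E:wait,S:empty,W:wait | queues: N=0 E=2 S=0 W=2
Step 5 [EW]: N:wait,E:car2-GO,S:wait,W:car5-GO | queues: N=0 E=1 S=0 W=1
Step 6 [EW]: N:wait,E:car7-GO,S:wait,W:car8-GO | queues: N=0 E=0 S=0 W=0
Car 8 crosses at step 6

6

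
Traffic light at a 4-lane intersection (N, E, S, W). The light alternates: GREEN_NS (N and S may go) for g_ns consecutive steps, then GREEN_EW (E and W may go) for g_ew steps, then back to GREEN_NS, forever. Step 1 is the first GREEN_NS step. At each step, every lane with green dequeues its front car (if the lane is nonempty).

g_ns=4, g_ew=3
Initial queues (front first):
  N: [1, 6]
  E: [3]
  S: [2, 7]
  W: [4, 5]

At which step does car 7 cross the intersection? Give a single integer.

Step 1 [NS]: N:car1-GO,E:wait,S:car2-GO,W:wait | queues: N=1 E=1 S=1 W=2
Step 2 [NS]: N:car6-GO,E:wait,S:car7-GO,W:wait | queues: N=0 E=1 S=0 W=2
Step 3 [NS]: N:empty,E:wait,S:empty,W:wait | queues: N=0 E=1 S=0 W=2
Step 4 [NS]: N:empty,E:wait,S:empty,W:wait | queues: N=0 E=1 S=0 W=2
Step 5 [EW]: N:wait,E:car3-GO,S:wait,W:car4-GO | queues: N=0 E=0 S=0 W=1
Step 6 [EW]: N:wait,E:empty,S:wait,W:car5-GO | queues: N=0 E=0 S=0 W=0
Car 7 crosses at step 2

2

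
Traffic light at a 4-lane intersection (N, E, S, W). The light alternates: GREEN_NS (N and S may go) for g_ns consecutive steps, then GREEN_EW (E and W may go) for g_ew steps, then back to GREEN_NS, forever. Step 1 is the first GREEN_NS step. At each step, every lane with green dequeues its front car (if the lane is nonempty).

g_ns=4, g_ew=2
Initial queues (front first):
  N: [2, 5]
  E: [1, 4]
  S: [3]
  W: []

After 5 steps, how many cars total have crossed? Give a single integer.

Step 1 [NS]: N:car2-GO,E:wait,S:car3-GO,W:wait | queues: N=1 E=2 S=0 W=0
Step 2 [NS]: N:car5-GO,E:wait,S:empty,W:wait | queues: N=0 E=2 S=0 W=0
Step 3 [NS]: N:empty,E:wait,S:empty,W:wait | queues: N=0 E=2 S=0 W=0
Step 4 [NS]: N:empty,E:wait,S:empty,W:wait | queues: N=0 E=2 S=0 W=0
Step 5 [EW]: N:wait,E:car1-GO,S:wait,W:empty | queues: N=0 E=1 S=0 W=0
Cars crossed by step 5: 4

Answer: 4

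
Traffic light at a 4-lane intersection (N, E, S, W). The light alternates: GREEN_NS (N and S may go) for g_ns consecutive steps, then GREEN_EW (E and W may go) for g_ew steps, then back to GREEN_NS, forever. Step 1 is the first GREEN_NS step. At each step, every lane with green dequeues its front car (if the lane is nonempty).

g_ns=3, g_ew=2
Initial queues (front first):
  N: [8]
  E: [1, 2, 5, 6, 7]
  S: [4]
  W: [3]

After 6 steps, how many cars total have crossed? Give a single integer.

Answer: 5

Derivation:
Step 1 [NS]: N:car8-GO,E:wait,S:car4-GO,W:wait | queues: N=0 E=5 S=0 W=1
Step 2 [NS]: N:empty,E:wait,S:empty,W:wait | queues: N=0 E=5 S=0 W=1
Step 3 [NS]: N:empty,E:wait,S:empty,W:wait | queues: N=0 E=5 S=0 W=1
Step 4 [EW]: N:wait,E:car1-GO,S:wait,W:car3-GO | queues: N=0 E=4 S=0 W=0
Step 5 [EW]: N:wait,E:car2-GO,S:wait,W:empty | queues: N=0 E=3 S=0 W=0
Step 6 [NS]: N:empty,E:wait,S:empty,W:wait | queues: N=0 E=3 S=0 W=0
Cars crossed by step 6: 5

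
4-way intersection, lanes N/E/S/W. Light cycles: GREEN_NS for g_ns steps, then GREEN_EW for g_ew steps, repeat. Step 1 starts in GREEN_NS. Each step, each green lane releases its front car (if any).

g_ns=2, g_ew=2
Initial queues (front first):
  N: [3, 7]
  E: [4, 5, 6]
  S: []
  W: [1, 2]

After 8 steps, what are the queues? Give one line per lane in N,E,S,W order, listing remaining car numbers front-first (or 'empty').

Step 1 [NS]: N:car3-GO,E:wait,S:empty,W:wait | queues: N=1 E=3 S=0 W=2
Step 2 [NS]: N:car7-GO,E:wait,S:empty,W:wait | queues: N=0 E=3 S=0 W=2
Step 3 [EW]: N:wait,E:car4-GO,S:wait,W:car1-GO | queues: N=0 E=2 S=0 W=1
Step 4 [EW]: N:wait,E:car5-GO,S:wait,W:car2-GO | queues: N=0 E=1 S=0 W=0
Step 5 [NS]: N:empty,E:wait,S:empty,W:wait | queues: N=0 E=1 S=0 W=0
Step 6 [NS]: N:empty,E:wait,S:empty,W:wait | queues: N=0 E=1 S=0 W=0
Step 7 [EW]: N:wait,E:car6-GO,S:wait,W:empty | queues: N=0 E=0 S=0 W=0

N: empty
E: empty
S: empty
W: empty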